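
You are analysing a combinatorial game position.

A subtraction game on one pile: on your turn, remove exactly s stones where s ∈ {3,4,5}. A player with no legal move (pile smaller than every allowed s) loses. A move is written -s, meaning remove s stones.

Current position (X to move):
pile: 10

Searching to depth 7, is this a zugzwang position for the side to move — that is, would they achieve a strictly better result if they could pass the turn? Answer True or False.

[10] X move#1: -3:-1/7*, -4:-1/6, -5:-1/5
[7] O move#2: -3:-1/4, -4:-1/3, -5:+1/2*
[2] end (terminal -1, X#3); searched 10 to 7
if X skipped the turn, O would face:
~ [10] O move#1: -3:-1/7*, -4:-1/6, -5:-1/5
~ [7] X move#2: -3:-1/4, -4:-1/3, -5:+1/2*
~ [2] end (terminal -1, O#3); searched 10 to 7
compare (X): move=-1 vs pass=+1

zugzwang(10, X) = True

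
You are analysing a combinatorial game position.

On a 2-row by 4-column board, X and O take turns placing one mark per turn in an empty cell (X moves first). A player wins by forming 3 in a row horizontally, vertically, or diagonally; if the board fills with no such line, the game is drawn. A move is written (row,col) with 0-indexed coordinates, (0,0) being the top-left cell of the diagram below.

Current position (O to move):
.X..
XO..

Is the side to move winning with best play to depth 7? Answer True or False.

O winning at [.X../XO..]: False

[.X../XO..] O move#1: (0,0):+0/OX../XO..*, (0,2):+0/.XO./XO.., (0,3):+0/.X.O/XO.., (1,2):+0/.X../XOO., (1,3):+0/.X../XO.O
[OX../XO..] X move#2: (0,2):+0/OXX./XO..*, (0,3):+0/OX.X/XO.., (1,2):+0/OX../XOX., (1,3):+0/OX../XO.X
[OXX./XO..] O move#3: (0,3):+0/OXXO/XO..*, (1,2):-1/OXX./XOO., (1,3):-1/OXX./XO.O
[OXXO/XO..] X move#4: (1,2):+0/OXXO/XOX.*, (1,3):+0/OXXO/XO.X
[OXXO/XOX.] O move#5: (1,3):+0/OXXO/XOXO*
[OXXO/XOXO] end (terminal +0, X#6); searched .X../XO.. to 7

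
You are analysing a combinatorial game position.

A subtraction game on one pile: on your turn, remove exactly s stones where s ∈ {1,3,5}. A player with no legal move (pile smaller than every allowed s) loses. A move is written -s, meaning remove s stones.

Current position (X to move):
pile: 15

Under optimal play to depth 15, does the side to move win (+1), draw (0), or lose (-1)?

value(15, X) = +1

[15] X move#1: -1:+1/14*, -3:+1/12, -5:+1/10
[14] O move#2: -1:-1/13*, -3:-1/11, -5:-1/9
[13] X move#3: -1:+1/12*, -3:+1/10, -5:+1/8
[12] O move#4: -1:-1/11*, -3:-1/9, -5:-1/7
[11] X move#5: -1:+1/10*, -3:+1/8, -5:+1/6
[10] O move#6: -1:-1/9*, -3:-1/7, -5:-1/5
[9] X move#7: -1:+1/8*, -3:+1/6, -5:+1/4
[8] O move#8: -1:-1/7*, -3:-1/5, -5:-1/3
[7] X move#9: -1:+1/6*, -3:+1/4, -5:+1/2
[6] O move#10: -1:-1/5*, -3:-1/3, -5:-1/1
[5] X move#11: -1:+1/4*, -3:+1/2, -5:+1/0
[4] O move#12: -1:-1/3*, -3:-1/1
[3] X move#13: -1:+1/2*, -3:+1/0
[2] O move#14: -1:-1/1*
[1] X move#15: -1:+1/0*
[0] end (terminal -1, O#16); searched 15 to 15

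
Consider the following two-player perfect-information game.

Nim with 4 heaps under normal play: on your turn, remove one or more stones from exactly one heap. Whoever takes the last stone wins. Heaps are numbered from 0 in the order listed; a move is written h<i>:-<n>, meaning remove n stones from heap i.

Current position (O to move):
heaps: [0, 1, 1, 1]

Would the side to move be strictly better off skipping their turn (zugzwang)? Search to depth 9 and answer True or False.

zugzwang((0,1,1,1), O) = False

ply 1, O at (0,1,1,1) | h1:-1=+1→(0,0,1,1)*; h2:-1=+1→(0,1,0,1); h3:-1=+1→(0,1,1,0)
ply 2, X at (0,0,1,1) | h2:-1=-1→(0,0,0,1)*; h3:-1=-1→(0,0,1,0)
ply 3, O at (0,0,0,1) | h3:-1=+1→(0,0,0,0)*
ply 4: (0,0,0,0) is terminal -1 (X); from (0,1,1,1) depth 9
pass branch (X moves first from the same position):
  | ply 1, X at (0,1,1,1) | h1:-1=+1→(0,0,1,1)*; h2:-1=+1→(0,1,0,1); h3:-1=+1→(0,1,1,0)
  | ply 2, O at (0,0,1,1) | h2:-1=-1→(0,0,0,1)*; h3:-1=-1→(0,0,1,0)
  | ply 3, X at (0,0,0,1) | h3:-1=+1→(0,0,0,0)*
  | ply 4: (0,0,0,0) is terminal -1 (O); from (0,1,1,1) depth 9
O moving scores +1; O passing scores -1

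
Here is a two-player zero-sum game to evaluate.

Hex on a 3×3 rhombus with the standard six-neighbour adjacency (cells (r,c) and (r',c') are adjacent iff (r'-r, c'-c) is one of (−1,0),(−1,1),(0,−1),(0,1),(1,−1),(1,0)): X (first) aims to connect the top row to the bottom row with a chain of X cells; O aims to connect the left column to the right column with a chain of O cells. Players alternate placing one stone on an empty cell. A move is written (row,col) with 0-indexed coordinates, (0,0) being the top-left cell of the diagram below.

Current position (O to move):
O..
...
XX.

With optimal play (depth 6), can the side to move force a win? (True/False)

p1 O@[O../.../XX.]: (0,1)[OO./.../XX.]-1 (0,2)[O.O/.../XX.]-1 (1,0)[O../O../XX.]-1 (1,1)[O../.O./XX.]+1* (1,2)[O../..O/XX.]-1 (2,2)[O../.../XXO]-1
p2 X@[O../.O./XX.]: (0,1)[OX./.O./XX.]-1* (0,2)[O.X/.O./XX.]-1 (1,0)[O../XO./XX.]-1 (1,2)[O../.OX/XX.]-1 (2,2)[O../.O./XXX]-1
p3 O@[OX./.O./XX.]: (0,2)[OXO/.O./XX.]-1 (1,0)[OX./OO./XX.]+1* (1,2)[OX./.OO/XX.]-1 (2,2)[OX./.O./XXO]-1
p4 X@[OX./OO./XX.]: (0,2)[OXX/OO./XX.]-1* (1,2)[OX./OOX/XX.]-1 (2,2)[OX./OO./XXX]-1
p5 O@[OXX/OO./XX.]: (1,2)[OXX/OOO/XX.]+1* (2,2)[OXX/OO./XXO]-1
p6 X@[OXX/OOO/XX.] terminal -1; root [O../.../XX.] d6

O winning at [O../.../XX.]: True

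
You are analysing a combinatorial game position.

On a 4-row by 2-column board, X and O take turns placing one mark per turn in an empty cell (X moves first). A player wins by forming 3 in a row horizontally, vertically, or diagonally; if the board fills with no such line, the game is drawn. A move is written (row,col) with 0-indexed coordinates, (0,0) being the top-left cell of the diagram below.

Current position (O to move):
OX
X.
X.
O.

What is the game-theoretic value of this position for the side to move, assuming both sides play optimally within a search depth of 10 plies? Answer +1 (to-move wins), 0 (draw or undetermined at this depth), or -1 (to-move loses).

value(OX/X./X./O., O) = 0

[OX/X./X./O.] O move#1: (1,1):+0/OX/XO/X./O.*, (2,1):+0/OX/X./XO/O., (3,1):+0/OX/X./X./OO
[OX/XO/X./O.] X move#2: (2,1):+0/OX/XO/XX/O.*, (3,1):+0/OX/XO/X./OX
[OX/XO/XX/O.] O move#3: (3,1):+0/OX/XO/XX/OO*
[OX/XO/XX/OO] end (terminal +0, X#4); searched OX/X./X./O. to 10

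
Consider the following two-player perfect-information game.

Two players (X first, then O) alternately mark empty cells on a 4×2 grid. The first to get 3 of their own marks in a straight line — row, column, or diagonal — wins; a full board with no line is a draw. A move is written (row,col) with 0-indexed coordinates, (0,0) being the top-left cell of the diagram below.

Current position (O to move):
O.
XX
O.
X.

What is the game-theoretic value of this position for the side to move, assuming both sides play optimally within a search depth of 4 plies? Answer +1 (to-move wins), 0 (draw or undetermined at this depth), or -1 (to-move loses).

value(O./XX/O./X., O) = 0

[O./XX/O./X.] O move#1: (0,1):+0/OO/XX/O./X.*, (2,1):+0/O./XX/OO/X., (3,1):+0/O./XX/O./XO
[OO/XX/O./X.] X move#2: (2,1):+0/OO/XX/OX/X.*, (3,1):+0/OO/XX/O./XX
[OO/XX/OX/X.] O move#3: (3,1):+0/OO/XX/OX/XO*
[OO/XX/OX/XO] end (terminal +0, X#4); searched O./XX/O./X. to 4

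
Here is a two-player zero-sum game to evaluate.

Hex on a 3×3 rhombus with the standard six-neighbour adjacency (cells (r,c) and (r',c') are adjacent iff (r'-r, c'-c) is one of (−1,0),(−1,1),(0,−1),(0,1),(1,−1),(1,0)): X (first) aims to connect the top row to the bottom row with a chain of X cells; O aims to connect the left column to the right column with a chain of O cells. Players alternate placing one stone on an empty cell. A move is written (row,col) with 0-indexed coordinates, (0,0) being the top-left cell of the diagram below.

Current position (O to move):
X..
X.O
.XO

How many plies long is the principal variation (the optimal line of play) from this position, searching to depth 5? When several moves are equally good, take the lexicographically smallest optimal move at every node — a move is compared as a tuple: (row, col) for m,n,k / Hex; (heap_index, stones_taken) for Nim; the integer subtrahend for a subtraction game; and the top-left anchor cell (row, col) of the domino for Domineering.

PV length from [X../X.O/.XO]: 4 plies

p1 O@[X../X.O/.XO]: (0,1)[XO./X.O/.XO]-1* (0,2)[X.O/X.O/.XO]-1 (1,1)[X../XOO/.XO]-1 (2,0)[X../X.O/OXO]-1
p2 X@[XO./X.O/.XO]: (0,2)[XOX/X.O/.XO]+1* (1,1)[XO./XXO/.XO]+1 (2,0)[XO./X.O/XXO]+1
p3 O@[XOX/X.O/.XO]: (1,1)[XOX/XOO/.XO]-1* (2,0)[XOX/X.O/OXO]-1
p4 X@[XOX/XOO/.XO]: (2,0)[XOX/XOO/XXO]+1*
p5 O@[XOX/XOO/XXO] terminal -1; root [X../X.O/.XO] d5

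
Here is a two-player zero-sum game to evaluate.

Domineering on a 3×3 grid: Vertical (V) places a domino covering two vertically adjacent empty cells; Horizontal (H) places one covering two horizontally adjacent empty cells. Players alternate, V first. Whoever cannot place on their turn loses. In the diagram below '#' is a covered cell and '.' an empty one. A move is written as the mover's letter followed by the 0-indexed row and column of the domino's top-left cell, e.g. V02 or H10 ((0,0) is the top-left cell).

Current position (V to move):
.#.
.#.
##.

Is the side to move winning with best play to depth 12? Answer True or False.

[.#./.#./##.] V move#1: V00:+1/##./##./##.*, V02:+1/.##/.##/##., V12:+1/.#./.##/###
[##./##./##.] end (terminal -1, H#2); searched .#./.#./##. to 12

V winning at [.#./.#./##.]: True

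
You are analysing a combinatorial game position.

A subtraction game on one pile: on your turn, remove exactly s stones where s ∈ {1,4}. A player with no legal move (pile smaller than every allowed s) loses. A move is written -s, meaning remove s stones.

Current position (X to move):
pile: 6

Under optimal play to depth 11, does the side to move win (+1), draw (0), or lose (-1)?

ply 1, X at 6 | -1=+1→5*; -4=+1→2
ply 2, O at 5 | -1=-1→4*; -4=-1→1
ply 3, X at 4 | -1=-1→3; -4=+1→0*
ply 4: 0 is terminal -1 (O); from 6 depth 11

value(6, X) = +1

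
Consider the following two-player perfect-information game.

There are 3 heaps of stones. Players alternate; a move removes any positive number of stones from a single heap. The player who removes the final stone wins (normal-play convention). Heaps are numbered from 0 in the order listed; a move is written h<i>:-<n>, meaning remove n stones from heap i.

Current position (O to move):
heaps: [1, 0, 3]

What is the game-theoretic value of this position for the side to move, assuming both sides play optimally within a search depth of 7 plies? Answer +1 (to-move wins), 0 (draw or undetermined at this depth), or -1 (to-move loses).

value((1,0,3), O) = +1

p1 O@[(1,0,3)]: h0:-1[(0,0,3)]-1 h2:-1[(1,0,2)]-1 h2:-2[(1,0,1)]+1* h2:-3[(1,0,0)]-1
p2 X@[(1,0,1)]: h0:-1[(0,0,1)]-1* h2:-1[(1,0,0)]-1
p3 O@[(0,0,1)]: h2:-1[(0,0,0)]+1*
p4 X@[(0,0,0)] terminal -1; root [(1,0,3)] d7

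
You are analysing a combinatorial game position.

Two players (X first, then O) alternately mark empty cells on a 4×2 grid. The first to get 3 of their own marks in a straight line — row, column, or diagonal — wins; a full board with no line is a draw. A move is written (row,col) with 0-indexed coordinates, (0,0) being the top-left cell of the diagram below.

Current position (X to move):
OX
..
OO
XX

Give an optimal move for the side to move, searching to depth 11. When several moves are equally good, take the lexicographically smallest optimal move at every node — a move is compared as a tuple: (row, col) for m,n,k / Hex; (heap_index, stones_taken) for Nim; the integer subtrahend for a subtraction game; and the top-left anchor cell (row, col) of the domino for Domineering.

X's best at [OX/../OO/XX]: (1,0)

p1 X@[OX/../OO/XX]: (1,0)[OX/X./OO/XX]+0* (1,1)[OX/.X/OO/XX]-1
p2 O@[OX/X./OO/XX]: (1,1)[OX/XO/OO/XX]+0*
p3 X@[OX/XO/OO/XX] terminal +0; root [OX/../OO/XX] d11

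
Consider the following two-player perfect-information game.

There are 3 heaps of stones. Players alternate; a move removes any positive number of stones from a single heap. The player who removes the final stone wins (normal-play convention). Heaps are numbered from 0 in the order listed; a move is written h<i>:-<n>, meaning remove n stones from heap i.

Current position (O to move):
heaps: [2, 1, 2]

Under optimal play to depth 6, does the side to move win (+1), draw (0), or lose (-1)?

[(2,1,2)] O move#1: h0:-1:-1/(1,1,2), h0:-2:-1/(0,1,2), h1:-1:+1/(2,0,2)*, h2:-1:-1/(2,1,1), h2:-2:-1/(2,1,0)
[(2,0,2)] X move#2: h0:-1:-1/(1,0,2)*, h0:-2:-1/(0,0,2), h2:-1:-1/(2,0,1), h2:-2:-1/(2,0,0)
[(1,0,2)] O move#3: h0:-1:-1/(0,0,2), h2:-1:+1/(1,0,1)*, h2:-2:-1/(1,0,0)
[(1,0,1)] X move#4: h0:-1:-1/(0,0,1)*, h2:-1:-1/(1,0,0)
[(0,0,1)] O move#5: h2:-1:+1/(0,0,0)*
[(0,0,0)] end (terminal -1, X#6); searched (2,1,2) to 6

value((2,1,2), O) = +1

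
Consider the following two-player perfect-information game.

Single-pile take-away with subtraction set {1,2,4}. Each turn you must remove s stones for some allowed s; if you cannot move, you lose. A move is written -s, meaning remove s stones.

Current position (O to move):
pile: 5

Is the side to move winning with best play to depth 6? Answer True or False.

O winning at [5]: True

p1 O@[5]: -1[4]-1 -2[3]+1* -4[1]-1
p2 X@[3]: -1[2]-1* -2[1]-1
p3 O@[2]: -1[1]-1 -2[0]+1*
p4 X@[0] terminal -1; root [5] d6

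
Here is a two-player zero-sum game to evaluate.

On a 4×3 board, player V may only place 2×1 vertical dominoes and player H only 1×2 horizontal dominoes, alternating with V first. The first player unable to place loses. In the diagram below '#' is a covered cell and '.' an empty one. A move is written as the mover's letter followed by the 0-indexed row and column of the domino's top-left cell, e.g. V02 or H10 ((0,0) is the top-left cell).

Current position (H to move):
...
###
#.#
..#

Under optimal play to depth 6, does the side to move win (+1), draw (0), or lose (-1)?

value(.../###/#.#/..#, H) = +1

[.../###/#.#/..#] H move#1: H00:-1/##./###/#.#/..#, H01:-1/.##/###/#.#/..#, H30:+1/.../###/#.#/###*
[.../###/#.#/###] end (terminal -1, V#2); searched .../###/#.#/..# to 6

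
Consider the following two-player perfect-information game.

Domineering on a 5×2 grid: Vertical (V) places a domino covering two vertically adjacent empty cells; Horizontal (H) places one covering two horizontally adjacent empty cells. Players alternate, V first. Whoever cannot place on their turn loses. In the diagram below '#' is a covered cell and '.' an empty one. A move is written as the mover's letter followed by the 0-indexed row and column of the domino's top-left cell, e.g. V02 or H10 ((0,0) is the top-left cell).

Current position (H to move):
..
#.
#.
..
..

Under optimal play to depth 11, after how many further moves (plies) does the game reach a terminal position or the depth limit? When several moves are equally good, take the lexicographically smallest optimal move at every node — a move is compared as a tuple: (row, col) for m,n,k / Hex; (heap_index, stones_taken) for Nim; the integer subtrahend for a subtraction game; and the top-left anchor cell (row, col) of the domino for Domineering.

[../#./#./../..] H move#1: H00:-1/##/#./#./../.., H30:+1/../#./#./##/..*, H40:+1/../#./#./../##
[../#./#./##/..] V move#2: V01:-1/.#/##/#./##/..*, V11:-1/../##/##/##/..
[.#/##/#./##/..] H move#3: H40:+1/.#/##/#./##/##*
[.#/##/#./##/##] end (terminal -1, V#4); searched ../#./#./../.. to 11

PV length from [../#./#./../..]: 3 plies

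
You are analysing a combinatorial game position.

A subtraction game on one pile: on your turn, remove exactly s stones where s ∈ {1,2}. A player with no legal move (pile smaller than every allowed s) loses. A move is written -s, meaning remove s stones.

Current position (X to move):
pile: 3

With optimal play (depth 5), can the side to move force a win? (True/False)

p1 X@[3]: -1[2]-1* -2[1]-1
p2 O@[2]: -1[1]-1 -2[0]+1*
p3 X@[0] terminal -1; root [3] d5

X winning at [3]: False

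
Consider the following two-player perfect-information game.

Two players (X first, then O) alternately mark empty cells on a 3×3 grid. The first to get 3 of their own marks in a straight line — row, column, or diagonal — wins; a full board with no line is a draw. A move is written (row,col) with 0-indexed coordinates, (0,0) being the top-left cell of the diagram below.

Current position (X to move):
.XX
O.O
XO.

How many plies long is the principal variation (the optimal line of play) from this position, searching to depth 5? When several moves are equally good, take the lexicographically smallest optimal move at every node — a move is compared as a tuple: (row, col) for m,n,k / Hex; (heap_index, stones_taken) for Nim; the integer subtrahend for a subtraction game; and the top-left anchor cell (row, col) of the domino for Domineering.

PV length from [.XX/O.O/XO.]: 1 ply

ply 1, X at .XX/O.O/XO. | (0,0)=+1→XXX/O.O/XO.*; (1,1)=+1→.XX/OXO/XO.; (2,2)=-1→.XX/O.O/XOX
ply 2: XXX/O.O/XO. is terminal -1 (O); from .XX/O.O/XO. depth 5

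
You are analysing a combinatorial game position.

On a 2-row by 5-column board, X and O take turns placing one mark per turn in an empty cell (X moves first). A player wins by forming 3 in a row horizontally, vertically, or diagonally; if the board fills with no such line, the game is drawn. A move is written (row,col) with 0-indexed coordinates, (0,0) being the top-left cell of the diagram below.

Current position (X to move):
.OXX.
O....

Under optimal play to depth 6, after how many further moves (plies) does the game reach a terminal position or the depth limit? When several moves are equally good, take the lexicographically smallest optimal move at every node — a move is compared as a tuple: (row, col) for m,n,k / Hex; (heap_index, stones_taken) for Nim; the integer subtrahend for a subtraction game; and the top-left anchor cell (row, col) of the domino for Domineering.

PV length from [.OXX./O....]: 1 ply

ply 1, X at .OXX./O.... | (0,0)=+0→XOXX./O....; (0,4)=+1→.OXXX/O....*; (1,1)=+0→.OXX./OX...; (1,2)=+1→.OXX./O.X..; (1,3)=+1→.OXX./O..X.; (1,4)=+0→.OXX./O...X
ply 2: .OXXX/O.... is terminal -1 (O); from .OXX./O.... depth 6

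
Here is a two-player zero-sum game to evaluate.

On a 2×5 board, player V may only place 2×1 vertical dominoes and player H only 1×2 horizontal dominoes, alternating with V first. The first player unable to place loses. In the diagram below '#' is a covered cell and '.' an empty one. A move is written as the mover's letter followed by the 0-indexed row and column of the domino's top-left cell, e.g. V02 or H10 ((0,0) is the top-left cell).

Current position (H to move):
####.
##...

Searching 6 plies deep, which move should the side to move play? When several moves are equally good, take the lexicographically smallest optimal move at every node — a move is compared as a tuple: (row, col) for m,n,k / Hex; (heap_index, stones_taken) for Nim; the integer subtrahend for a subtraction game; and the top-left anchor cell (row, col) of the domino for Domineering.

ply 1, H at ####./##... | H12=-1→####./####.; H13=+1→####./##.##*
ply 2: ####./##.## is terminal -1 (V); from ####./##... depth 6

H's best at [####./##...]: H13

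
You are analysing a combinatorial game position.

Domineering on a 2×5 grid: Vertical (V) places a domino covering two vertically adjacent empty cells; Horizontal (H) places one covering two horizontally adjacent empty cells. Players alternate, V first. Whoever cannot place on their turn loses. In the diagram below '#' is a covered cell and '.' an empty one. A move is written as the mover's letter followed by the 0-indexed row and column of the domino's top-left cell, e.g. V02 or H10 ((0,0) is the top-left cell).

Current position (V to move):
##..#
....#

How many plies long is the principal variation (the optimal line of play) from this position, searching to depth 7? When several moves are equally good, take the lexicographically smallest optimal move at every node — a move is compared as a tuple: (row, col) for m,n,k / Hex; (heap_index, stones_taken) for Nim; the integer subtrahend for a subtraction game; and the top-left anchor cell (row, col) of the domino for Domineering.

p1 V@[##..#/....#]: V02[###.#/..#.#]+1* V03[##.##/...##]-1
p2 H@[###.#/..#.#]: H10[###.#/###.#]-1*
p3 V@[###.#/###.#]: V03[#####/#####]+1*
p4 H@[#####/#####] terminal -1; root [##..#/....#] d7

PV length from [##..#/....#]: 3 plies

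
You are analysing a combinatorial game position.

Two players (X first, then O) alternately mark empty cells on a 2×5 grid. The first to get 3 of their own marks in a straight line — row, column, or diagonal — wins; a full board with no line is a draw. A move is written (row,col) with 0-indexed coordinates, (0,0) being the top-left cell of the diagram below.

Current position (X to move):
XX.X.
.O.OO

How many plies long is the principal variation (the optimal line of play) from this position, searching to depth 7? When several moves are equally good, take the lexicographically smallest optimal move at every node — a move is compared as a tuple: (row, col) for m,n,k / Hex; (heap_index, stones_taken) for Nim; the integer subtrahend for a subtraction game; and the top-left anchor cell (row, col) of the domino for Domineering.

PV length from [XX.X./.O.OO]: 1 ply

[XX.X./.O.OO] X move#1: (0,2):+1/XXXX./.O.OO*, (0,4):-1/XX.XX/.O.OO, (1,0):-1/XX.X./XO.OO, (1,2):+0/XX.X./.OXOO
[XXXX./.O.OO] end (terminal -1, O#2); searched XX.X./.O.OO to 7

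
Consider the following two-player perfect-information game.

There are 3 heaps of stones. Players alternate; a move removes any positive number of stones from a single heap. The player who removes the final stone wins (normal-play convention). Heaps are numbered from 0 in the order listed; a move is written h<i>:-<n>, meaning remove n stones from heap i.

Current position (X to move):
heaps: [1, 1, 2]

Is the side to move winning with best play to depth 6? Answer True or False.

X winning at [(1,1,2)]: True

p1 X@[(1,1,2)]: h0:-1[(0,1,2)]-1 h1:-1[(1,0,2)]-1 h2:-1[(1,1,1)]-1 h2:-2[(1,1,0)]+1*
p2 O@[(1,1,0)]: h0:-1[(0,1,0)]-1* h1:-1[(1,0,0)]-1
p3 X@[(0,1,0)]: h1:-1[(0,0,0)]+1*
p4 O@[(0,0,0)] terminal -1; root [(1,1,2)] d6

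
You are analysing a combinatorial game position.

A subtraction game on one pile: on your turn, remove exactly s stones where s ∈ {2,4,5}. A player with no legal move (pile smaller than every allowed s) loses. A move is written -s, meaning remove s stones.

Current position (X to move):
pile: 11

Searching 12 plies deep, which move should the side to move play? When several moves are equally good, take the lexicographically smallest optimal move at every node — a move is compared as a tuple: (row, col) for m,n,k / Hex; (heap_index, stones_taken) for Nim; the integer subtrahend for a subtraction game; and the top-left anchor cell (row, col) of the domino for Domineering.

[11] X move#1: -2:-1/9, -4:+1/7*, -5:-1/6
[7] O move#2: -2:-1/5*, -4:-1/3, -5:-1/2
[5] X move#3: -2:-1/3, -4:+1/1*, -5:+1/0
[1] end (terminal -1, O#4); searched 11 to 12

X's best at [11]: -4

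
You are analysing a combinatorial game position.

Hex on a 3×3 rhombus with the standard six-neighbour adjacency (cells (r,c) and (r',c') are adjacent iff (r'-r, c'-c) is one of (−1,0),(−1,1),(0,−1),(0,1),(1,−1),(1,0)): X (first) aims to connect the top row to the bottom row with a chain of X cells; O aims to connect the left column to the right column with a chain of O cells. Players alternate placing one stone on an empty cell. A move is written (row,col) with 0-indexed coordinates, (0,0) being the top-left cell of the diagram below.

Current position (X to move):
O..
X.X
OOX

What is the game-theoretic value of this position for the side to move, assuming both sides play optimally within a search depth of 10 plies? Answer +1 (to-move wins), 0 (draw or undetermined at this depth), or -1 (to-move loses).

value(O../X.X/OOX, X) = +1

p1 X@[O../X.X/OOX]: (0,1)[OX./X.X/OOX]+1* (0,2)[O.X/X.X/OOX]+1 (1,1)[O../XXX/OOX]+1
p2 O@[OX./X.X/OOX]: (0,2)[OXO/X.X/OOX]-1* (1,1)[OX./XOX/OOX]-1
p3 X@[OXO/X.X/OOX]: (1,1)[OXO/XXX/OOX]+1*
p4 O@[OXO/XXX/OOX] terminal -1; root [O../X.X/OOX] d10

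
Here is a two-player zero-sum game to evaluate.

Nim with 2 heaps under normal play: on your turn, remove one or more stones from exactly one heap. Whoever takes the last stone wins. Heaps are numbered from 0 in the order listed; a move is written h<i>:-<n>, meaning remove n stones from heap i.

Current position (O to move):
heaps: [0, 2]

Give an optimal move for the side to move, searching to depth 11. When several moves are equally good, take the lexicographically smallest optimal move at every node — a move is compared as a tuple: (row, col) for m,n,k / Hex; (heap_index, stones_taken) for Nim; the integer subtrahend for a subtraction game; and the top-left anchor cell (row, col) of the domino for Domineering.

[(0,2)] O move#1: h1:-1:-1/(0,1), h1:-2:+1/(0,0)*
[(0,0)] end (terminal -1, X#2); searched (0,2) to 11

O's best at [(0,2)]: h1:-2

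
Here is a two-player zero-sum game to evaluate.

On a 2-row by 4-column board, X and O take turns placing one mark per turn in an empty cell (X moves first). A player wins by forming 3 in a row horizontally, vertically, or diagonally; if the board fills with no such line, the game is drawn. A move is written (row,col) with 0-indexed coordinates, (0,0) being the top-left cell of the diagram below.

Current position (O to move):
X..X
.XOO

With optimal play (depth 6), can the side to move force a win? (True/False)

p1 O@[X..X/.XOO]: (0,1)[XO.X/.XOO]+0* (0,2)[X.OX/.XOO]+0 (1,0)[X..X/OXOO]+0
p2 X@[XO.X/.XOO]: (0,2)[XOXX/.XOO]+0* (1,0)[XO.X/XXOO]+0
p3 O@[XOXX/.XOO]: (1,0)[XOXX/OXOO]+0*
p4 X@[XOXX/OXOO] terminal +0; root [X..X/.XOO] d6

O winning at [X..X/.XOO]: False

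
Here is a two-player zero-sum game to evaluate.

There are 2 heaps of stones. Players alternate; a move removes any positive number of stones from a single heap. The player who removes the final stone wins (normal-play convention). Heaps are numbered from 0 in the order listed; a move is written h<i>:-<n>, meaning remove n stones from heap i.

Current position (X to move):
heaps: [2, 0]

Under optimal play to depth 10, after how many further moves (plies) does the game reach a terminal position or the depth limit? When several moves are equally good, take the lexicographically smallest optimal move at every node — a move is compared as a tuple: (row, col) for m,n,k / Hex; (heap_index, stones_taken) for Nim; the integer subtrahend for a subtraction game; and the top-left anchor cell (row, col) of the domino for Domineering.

p1 X@[(2,0)]: h0:-1[(1,0)]-1 h0:-2[(0,0)]+1*
p2 O@[(0,0)] terminal -1; root [(2,0)] d10

PV length from [(2,0)]: 1 ply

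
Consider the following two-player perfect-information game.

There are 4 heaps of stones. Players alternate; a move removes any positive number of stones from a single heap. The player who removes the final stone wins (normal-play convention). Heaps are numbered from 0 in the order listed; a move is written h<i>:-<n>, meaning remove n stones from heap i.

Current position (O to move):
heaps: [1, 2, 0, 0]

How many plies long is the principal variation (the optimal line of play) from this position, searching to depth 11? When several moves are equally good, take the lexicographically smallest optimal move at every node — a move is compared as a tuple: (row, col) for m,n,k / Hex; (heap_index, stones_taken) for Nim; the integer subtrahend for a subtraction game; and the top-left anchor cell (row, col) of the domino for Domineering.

ply 1, O at (1,2,0,0) | h0:-1=-1→(0,2,0,0); h1:-1=+1→(1,1,0,0)*; h1:-2=-1→(1,0,0,0)
ply 2, X at (1,1,0,0) | h0:-1=-1→(0,1,0,0)*; h1:-1=-1→(1,0,0,0)
ply 3, O at (0,1,0,0) | h1:-1=+1→(0,0,0,0)*
ply 4: (0,0,0,0) is terminal -1 (X); from (1,2,0,0) depth 11

PV length from [(1,2,0,0)]: 3 plies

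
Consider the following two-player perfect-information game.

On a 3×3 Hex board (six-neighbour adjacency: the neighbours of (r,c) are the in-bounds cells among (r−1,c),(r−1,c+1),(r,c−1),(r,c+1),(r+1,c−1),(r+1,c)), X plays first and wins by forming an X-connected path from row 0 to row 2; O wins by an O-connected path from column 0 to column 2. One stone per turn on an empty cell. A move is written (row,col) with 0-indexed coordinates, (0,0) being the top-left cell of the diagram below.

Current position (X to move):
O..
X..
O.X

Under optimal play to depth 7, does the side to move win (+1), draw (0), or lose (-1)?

[O../X../O.X] X move#1: (0,1):-1/OX./X../O.X, (0,2):-1/O.X/X../O.X, (1,1):+1/O../XX./O.X*, (1,2):-1/O../X.X/O.X, (2,1):-1/O../X../OXX
[O../XX./O.X] O move#2: (0,1):-1/OO./XX./O.X*, (0,2):-1/O.O/XX./O.X, (1,2):-1/O../XXO/O.X, (2,1):-1/O../XX./OOX
[OO./XX./O.X] X move#3: (0,2):+1/OOX/XX./O.X*, (1,2):-1/OO./XXX/O.X, (2,1):-1/OO./XX./OXX
[OOX/XX./O.X] O move#4: (1,2):-1/OOX/XXO/O.X*, (2,1):-1/OOX/XX./OOX
[OOX/XXO/O.X] X move#5: (2,1):+1/OOX/XXO/OXX*
[OOX/XXO/OXX] end (terminal -1, O#6); searched O../X../O.X to 7

value(O../X../O.X, X) = +1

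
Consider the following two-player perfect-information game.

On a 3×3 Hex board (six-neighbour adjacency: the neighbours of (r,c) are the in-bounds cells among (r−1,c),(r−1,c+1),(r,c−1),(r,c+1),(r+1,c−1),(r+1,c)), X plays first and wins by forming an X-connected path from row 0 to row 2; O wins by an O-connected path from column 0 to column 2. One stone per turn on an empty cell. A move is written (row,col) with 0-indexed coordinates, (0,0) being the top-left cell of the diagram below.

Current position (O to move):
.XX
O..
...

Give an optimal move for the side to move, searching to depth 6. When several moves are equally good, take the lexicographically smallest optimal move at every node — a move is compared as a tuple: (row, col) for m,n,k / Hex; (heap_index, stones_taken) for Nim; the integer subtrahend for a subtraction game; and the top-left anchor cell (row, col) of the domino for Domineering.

[.XX/O../...] O move#1: (0,0):-1/OXX/O../..., (1,1):-1/.XX/OO./..., (1,2):-1/.XX/O.O/..., (2,0):-1/.XX/O../O.., (2,1):+1/.XX/O../.O.*, (2,2):-1/.XX/O../..O
[.XX/O../.O.] X move#2: (0,0):-1/XXX/O../.O.*, (1,1):-1/.XX/OX./.O., (1,2):-1/.XX/O.X/.O., (2,0):-1/.XX/O../XO., (2,2):-1/.XX/O../.OX
[XXX/O../.O.] O move#3: (1,1):+1/XXX/OO./.O.*, (1,2):+1/XXX/O.O/.O., (2,0):+1/XXX/O../OO., (2,2):+1/XXX/O../.OO
[XXX/OO./.O.] X move#4: (1,2):-1/XXX/OOX/.O.*, (2,0):-1/XXX/OO./XO., (2,2):-1/XXX/OO./.OX
[XXX/OOX/.O.] O move#5: (2,0):-1/XXX/OOX/OO., (2,2):+1/XXX/OOX/.OO*
[XXX/OOX/.OO] end (terminal -1, X#6); searched .XX/O../... to 6

O's best at [.XX/O../...]: (2,1)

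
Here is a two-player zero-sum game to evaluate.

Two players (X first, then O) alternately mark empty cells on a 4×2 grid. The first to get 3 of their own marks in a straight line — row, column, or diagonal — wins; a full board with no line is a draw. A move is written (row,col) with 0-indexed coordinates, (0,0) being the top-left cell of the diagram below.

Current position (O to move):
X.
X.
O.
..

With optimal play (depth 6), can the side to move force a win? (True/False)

[X./X./O./..] O move#1: (0,1):+0/XO/X./O./..*, (1,1):+0/X./XO/O./.., (2,1):+0/X./X./OO/.., (3,0):+0/X./X./O./O., (3,1):+0/X./X./O./.O
[XO/X./O./..] X move#2: (1,1):+0/XO/XX/O./..*, (2,1):+0/XO/X./OX/.., (3,0):+0/XO/X./O./X., (3,1):+0/XO/X./O./.X
[XO/XX/O./..] O move#3: (2,1):+0/XO/XX/OO/..*, (3,0):+0/XO/XX/O./O., (3,1):+0/XO/XX/O./.O
[XO/XX/OO/..] X move#4: (3,0):+0/XO/XX/OO/X.*, (3,1):+0/XO/XX/OO/.X
[XO/XX/OO/X.] O move#5: (3,1):+0/XO/XX/OO/XO*
[XO/XX/OO/XO] end (terminal +0, X#6); searched X./X./O./.. to 6

O winning at [X./X./O./..]: False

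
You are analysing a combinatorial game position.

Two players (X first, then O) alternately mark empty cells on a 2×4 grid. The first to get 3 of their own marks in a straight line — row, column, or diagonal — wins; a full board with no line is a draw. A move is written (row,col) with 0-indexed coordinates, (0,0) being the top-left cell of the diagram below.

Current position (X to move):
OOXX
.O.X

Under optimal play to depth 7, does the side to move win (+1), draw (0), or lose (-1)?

value(OOXX/.O.X, X) = 0

[OOXX/.O.X] X move#1: (1,0):+0/OOXX/XO.X*, (1,2):+0/OOXX/.OXX
[OOXX/XO.X] O move#2: (1,2):+0/OOXX/XOOX*
[OOXX/XOOX] end (terminal +0, X#3); searched OOXX/.O.X to 7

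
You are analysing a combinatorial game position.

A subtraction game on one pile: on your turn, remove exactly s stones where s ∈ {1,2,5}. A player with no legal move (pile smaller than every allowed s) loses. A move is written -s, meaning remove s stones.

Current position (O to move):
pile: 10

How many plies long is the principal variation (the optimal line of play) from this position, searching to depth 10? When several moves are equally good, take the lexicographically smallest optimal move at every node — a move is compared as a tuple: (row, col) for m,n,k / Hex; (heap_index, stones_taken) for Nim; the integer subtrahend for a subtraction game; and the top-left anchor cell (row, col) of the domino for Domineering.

PV length from [10]: 7 plies

ply 1, O at 10 | -1=+1→9*; -2=-1→8; -5=-1→5
ply 2, X at 9 | -1=-1→8*; -2=-1→7; -5=-1→4
ply 3, O at 8 | -1=-1→7; -2=+1→6*; -5=+1→3
ply 4, X at 6 | -1=-1→5*; -2=-1→4; -5=-1→1
ply 5, O at 5 | -1=-1→4; -2=+1→3*; -5=+1→0
ply 6, X at 3 | -1=-1→2*; -2=-1→1
ply 7, O at 2 | -1=-1→1; -2=+1→0*
ply 8: 0 is terminal -1 (X); from 10 depth 10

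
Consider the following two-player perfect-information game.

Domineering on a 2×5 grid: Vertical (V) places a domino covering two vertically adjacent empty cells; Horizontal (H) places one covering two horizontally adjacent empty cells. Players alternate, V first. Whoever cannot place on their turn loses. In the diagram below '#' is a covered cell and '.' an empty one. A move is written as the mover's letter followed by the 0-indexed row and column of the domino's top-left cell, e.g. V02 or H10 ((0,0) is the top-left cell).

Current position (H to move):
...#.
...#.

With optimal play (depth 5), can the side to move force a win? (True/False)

ply 1, H at ...#./...#. | H00=-1→##.#./...#.*; H01=-1→.###./...#.; H10=-1→...#./##.#.; H11=-1→...#./.###.
ply 2, V at ##.#./...#. | V02=+1→####./..##.*; V04=-1→##.##/...##
ply 3, H at ####./..##. | H10=-1→####./####.*
ply 4, V at ####./####. | V04=+1→#####/#####*
ply 5: #####/##### is terminal -1 (H); from ...#./...#. depth 5

H winning at [...#./...#.]: False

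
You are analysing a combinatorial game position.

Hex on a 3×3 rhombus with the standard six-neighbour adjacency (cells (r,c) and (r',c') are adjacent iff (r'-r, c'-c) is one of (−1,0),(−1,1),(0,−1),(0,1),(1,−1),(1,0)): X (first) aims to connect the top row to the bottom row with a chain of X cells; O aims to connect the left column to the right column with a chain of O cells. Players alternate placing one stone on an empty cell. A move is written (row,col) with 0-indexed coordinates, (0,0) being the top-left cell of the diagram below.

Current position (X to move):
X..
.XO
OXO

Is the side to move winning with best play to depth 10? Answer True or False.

[X../.XO/OXO] X move#1: (0,1):+1/XX./.XO/OXO*, (0,2):+1/X.X/.XO/OXO, (1,0):+1/X../XXO/OXO
[XX./.XO/OXO] end (terminal -1, O#2); searched X../.XO/OXO to 10

X winning at [X../.XO/OXO]: True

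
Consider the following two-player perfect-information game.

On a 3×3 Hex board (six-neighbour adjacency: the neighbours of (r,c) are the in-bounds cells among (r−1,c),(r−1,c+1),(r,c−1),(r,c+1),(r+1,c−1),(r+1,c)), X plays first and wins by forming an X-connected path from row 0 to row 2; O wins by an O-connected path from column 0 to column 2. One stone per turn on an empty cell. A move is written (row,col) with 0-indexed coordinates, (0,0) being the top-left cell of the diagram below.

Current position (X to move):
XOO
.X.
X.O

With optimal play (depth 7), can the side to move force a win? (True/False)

X winning at [XOO/.X./X.O]: True

[XOO/.X./X.O] X move#1: (1,0):+1/XOO/XX./X.O*, (1,2):-1/XOO/.XX/X.O, (2,1):-1/XOO/.X./XXO
[XOO/XX./X.O] end (terminal -1, O#2); searched XOO/.X./X.O to 7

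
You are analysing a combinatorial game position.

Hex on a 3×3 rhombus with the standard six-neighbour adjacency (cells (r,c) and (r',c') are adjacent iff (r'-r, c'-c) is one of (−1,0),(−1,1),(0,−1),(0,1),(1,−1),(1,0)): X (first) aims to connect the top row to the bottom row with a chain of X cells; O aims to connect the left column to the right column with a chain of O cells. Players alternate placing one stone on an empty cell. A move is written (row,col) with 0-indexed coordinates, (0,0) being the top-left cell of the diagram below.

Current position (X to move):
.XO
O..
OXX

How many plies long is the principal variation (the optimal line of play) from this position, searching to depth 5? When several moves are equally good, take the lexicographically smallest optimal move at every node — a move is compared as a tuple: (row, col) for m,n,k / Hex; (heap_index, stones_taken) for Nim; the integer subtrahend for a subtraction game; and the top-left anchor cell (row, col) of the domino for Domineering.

ply 1, X at .XO/O../OXX | (0,0)=-1→XXO/O../OXX; (1,1)=+1→.XO/OX./OXX*; (1,2)=-1→.XO/O.X/OXX
ply 2: .XO/OX./OXX is terminal -1 (O); from .XO/O../OXX depth 5

PV length from [.XO/O../OXX]: 1 ply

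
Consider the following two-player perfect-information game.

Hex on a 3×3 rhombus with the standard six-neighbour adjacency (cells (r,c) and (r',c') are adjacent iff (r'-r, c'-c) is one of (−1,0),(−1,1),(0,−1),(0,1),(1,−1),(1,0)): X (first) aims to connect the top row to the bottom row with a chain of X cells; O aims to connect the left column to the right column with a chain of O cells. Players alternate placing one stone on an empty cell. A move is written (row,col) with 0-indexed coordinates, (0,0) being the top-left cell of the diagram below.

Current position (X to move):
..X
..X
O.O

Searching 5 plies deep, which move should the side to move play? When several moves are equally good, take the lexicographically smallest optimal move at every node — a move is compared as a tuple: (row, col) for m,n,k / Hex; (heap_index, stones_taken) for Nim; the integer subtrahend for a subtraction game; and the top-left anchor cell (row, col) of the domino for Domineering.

X's best at [..X/..X/O.O]: (2,1)

p1 X@[..X/..X/O.O]: (0,0)[X.X/..X/O.O]-1 (0,1)[.XX/..X/O.O]-1 (1,0)[..X/X.X/O.O]-1 (1,1)[..X/.XX/O.O]-1 (2,1)[..X/..X/OXO]+1*
p2 O@[..X/..X/OXO] terminal -1; root [..X/..X/O.O] d5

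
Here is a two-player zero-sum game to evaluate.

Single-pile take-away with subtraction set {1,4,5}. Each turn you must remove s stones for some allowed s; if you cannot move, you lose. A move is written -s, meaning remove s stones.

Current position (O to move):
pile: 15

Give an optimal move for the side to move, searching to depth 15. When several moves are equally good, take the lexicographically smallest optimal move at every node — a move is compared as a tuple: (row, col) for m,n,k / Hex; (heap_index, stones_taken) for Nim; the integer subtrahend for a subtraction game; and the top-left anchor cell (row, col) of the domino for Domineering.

O's best at [15]: -5

[15] O move#1: -1:-1/14, -4:-1/11, -5:+1/10*
[10] X move#2: -1:-1/9*, -4:-1/6, -5:-1/5
[9] O move#3: -1:+1/8*, -4:-1/5, -5:-1/4
[8] X move#4: -1:-1/7*, -4:-1/4, -5:-1/3
[7] O move#5: -1:-1/6, -4:-1/3, -5:+1/2*
[2] X move#6: -1:-1/1*
[1] O move#7: -1:+1/0*
[0] end (terminal -1, X#8); searched 15 to 15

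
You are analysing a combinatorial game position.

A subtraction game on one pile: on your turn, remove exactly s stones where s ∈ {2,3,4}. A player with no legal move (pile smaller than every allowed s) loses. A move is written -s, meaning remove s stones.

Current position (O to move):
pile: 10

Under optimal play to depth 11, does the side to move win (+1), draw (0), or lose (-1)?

value(10, O) = +1

[10] O move#1: -2:-1/8, -3:+1/7*, -4:+1/6
[7] X move#2: -2:-1/5*, -3:-1/4, -4:-1/3
[5] O move#3: -2:-1/3, -3:-1/2, -4:+1/1*
[1] end (terminal -1, X#4); searched 10 to 11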